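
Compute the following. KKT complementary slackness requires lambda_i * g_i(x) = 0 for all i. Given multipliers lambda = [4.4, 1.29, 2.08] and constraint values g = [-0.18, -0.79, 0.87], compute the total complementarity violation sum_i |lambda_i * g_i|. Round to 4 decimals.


KKT complementary slackness check:
lambda_1 * g_1 = 4.4 * -0.18 = -0.792
lambda_2 * g_2 = 1.29 * -0.79 = -1.0191
lambda_3 * g_3 = 2.08 * 0.87 = 1.8096
Total violation = 0.792 + 1.0191 + 1.8096 = 3.6207


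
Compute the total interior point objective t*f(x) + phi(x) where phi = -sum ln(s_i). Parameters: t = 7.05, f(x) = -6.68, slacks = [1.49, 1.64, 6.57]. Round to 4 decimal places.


Step 1: Compute log-barrier.
ln values: [0.3988, 0.4947, 1.8825]
phi = -(0.3988 + 0.4947 + 1.8825) = -2.776
Step 2: Compute augmented objective.
t*f(x) = 7.05*-6.68 = -47.094
Total = -47.094 - 2.776 = -49.87


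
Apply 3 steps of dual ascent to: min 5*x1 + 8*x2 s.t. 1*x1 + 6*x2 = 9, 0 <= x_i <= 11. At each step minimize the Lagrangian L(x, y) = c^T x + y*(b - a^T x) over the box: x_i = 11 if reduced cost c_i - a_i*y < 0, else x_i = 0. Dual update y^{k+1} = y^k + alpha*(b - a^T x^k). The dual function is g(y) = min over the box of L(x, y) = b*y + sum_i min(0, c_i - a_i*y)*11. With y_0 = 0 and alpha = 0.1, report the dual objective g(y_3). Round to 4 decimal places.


Dual ascent for LP: min 5*x1 + 8*x2, 1*x1 + 6*x2 = 9, 0 <= x_i <= 11
Step 1: y^k = 0.0, reduced costs: (5.0, 8.0)
  x^k = (0.0, 0.0), subgradient = b - a^T x = 9.0
  y^{k+1} = 0.0 + 0.1*9.0 = 0.9
Step 2: y^k = 0.9, reduced costs: (4.1, 2.6)
  x^k = (0.0, 0.0), subgradient = b - a^T x = 9.0
  y^{k+1} = 0.9 + 0.1*9.0 = 1.8
Step 3: y^k = 1.8, reduced costs: (3.2, -2.8)
  x^k = (0.0, 11.0), subgradient = b - a^T x = -57.0
  y^{k+1} = 1.8 + 0.1*-57.0 = -3.9
Dual objective at y_3 = -3.9: reduced costs (8.9, 31.4), box minimizer x = (0.0, 0.0)
g(y_3) = b*y + (c1 - a1*y)*x1 + (c2 - a2*y)*x2 = 9*(-3.9) + 8.9*0.0 + 31.4*0.0 = -35.1 + 0.0 + 0.0 = -35.1


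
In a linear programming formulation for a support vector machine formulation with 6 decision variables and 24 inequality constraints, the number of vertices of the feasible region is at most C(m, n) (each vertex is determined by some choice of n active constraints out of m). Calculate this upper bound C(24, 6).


Each vertex corresponds to some choice of n active constraints out of m, so the number of vertices is at most C(m, n) = m! / (n!(m-n)!).
m = 24, n = 6
Numerator: 24 * 23 * 22 * 21 * 20 * 19
Denominator: 6! = 720
C(24, 6) = 134596


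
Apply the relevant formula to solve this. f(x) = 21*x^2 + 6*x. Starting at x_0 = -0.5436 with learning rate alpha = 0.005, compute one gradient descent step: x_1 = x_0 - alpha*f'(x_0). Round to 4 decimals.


We compute the gradient at x_0 and apply the update.
f'(x) = 42*x + 6
f'(-0.5436) = 42*-0.5436 + 6 = -16.8312
x_1 = -0.5436 - 0.005*-16.8312 = -0.4594


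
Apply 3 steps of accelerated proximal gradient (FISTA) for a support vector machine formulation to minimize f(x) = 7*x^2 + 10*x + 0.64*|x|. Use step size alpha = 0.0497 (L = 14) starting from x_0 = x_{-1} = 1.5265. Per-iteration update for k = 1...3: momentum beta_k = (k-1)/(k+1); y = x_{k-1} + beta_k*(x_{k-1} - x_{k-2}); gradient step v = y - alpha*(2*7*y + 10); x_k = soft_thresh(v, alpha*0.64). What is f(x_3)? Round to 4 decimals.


FISTA on f(x) = 7*x^2 + 10*x + 0.64*|x|
L = 14, alpha = 0.0497
Iteration 1: beta = 0.0, y = 1.5265 + 0.0*(1.5265 - 1.5265) = 1.5265
  grad(y) = 31.371, v = y - alpha*grad = -0.0326
  prox(v) = soft_thresh(-0.0326, 0.0318) = -0.0008
Iteration 2: beta = 0.3333, y = -0.0008 + 0.3333*(-0.0008 - 1.5265) = -0.5099
  grad(y) = 2.8608, v = y - alpha*grad = -0.6521
  prox(v) = soft_thresh(-0.6521, 0.0318) = -0.6203
Iteration 3: beta = 0.5, y = -0.6203 + 0.5*(-0.6203 + 0.0008) = -0.9301
  grad(y) = -3.0208, v = y - alpha*grad = -0.7799
  prox(v) = soft_thresh(-0.7799, 0.0318) = -0.7481
f(x_3) = 7*(-0.7481)^2 + 10*(-0.7481) + 0.64*|-0.7481| = -3.0846


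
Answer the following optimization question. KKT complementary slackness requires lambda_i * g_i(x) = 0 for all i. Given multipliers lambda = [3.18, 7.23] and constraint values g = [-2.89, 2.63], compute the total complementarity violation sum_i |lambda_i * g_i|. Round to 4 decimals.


KKT complementary slackness check:
lambda_1 * g_1 = 3.18 * -2.89 = -9.1902
lambda_2 * g_2 = 7.23 * 2.63 = 19.0149
Total violation = 9.1902 + 19.0149 = 28.2051


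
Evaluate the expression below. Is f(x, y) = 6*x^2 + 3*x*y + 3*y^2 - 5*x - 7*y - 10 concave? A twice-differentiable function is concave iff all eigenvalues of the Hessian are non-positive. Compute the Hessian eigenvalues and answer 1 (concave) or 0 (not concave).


The Hessian of f(x,y) = 6*x^2 + 3*x*y + 3*y^2 - 5*x - 7*y - 10 is:
H = [[12, 3], [3, 6]]
Trace = 12 + 6 = 18
Determinant = 12*6 - (3)^2 = 63
Discriminant = (18)^2 - 4*63 = 72.0
Eigenvalues: lambda_1 = 4.7574, lambda_2 = 13.2426
The function is not concave.

0


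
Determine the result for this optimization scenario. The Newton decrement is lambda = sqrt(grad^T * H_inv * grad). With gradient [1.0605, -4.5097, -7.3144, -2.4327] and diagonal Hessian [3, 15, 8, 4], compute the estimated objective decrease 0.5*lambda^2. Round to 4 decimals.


Step 1: H is diagonal, so H^(-1) * g = [0.3535, -0.3006, -0.9143, -0.6082].
Step 2: g^T H^(-1) g = sum_i g_i^2 / H_ii
  = (1.0605)^2/3 + (-4.5097)^2/15 + (-7.3144)^2/8 + (-2.4327)^2/4
  = 0.3749 + 1.3558 + 6.6876 + 1.4795 = 9.8978
Step 3: Objective decrease = 0.5 * g^T H^(-1) g = 4.9489


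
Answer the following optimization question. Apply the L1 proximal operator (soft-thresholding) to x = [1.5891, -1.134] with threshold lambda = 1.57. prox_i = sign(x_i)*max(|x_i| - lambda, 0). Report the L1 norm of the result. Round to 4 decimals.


Soft-thresholding with lambda = 1.57:
prox(1.5891) = sign(1.5891)*max(|1.5891| - 1.57, 0) = 0.0191
prox(-1.134) = sign(-1.134)*max(|-1.134| - 1.57, 0) = 0.0
prox(x) = [0.0191, 0.0]
||prox(x)||_1 = 0.0191 + 0.0 = 0.0191


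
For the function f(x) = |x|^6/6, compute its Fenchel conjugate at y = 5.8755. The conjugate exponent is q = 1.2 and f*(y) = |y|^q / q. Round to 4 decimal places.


The conjugate exponent q satisfies 1/p + 1/q = 1.
p = 6, so q = 6/(6 - 1) = 1.2
|y|^q = 5.8755^1.2 = 8.3725
f*(5.8755) = 8.3725 / 1.2 = 6.9771


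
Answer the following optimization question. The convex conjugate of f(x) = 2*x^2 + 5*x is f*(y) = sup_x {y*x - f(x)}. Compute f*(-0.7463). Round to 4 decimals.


f*(y) = sup_x {y*x - a*x^2 - b*x} = sup_x {(y-b)*x - a*x^2}
FOC: (y - b) - 2a*x = 0 => x* = (y - b)/(2a)
x* = (-0.7463 - 5)/(2*2) = -1.4366
f*(-0.7463) = (y-b)^2/(4a) = (-0.7463 - 5)^2/(4*2)
= 33.02/8 = 4.1275


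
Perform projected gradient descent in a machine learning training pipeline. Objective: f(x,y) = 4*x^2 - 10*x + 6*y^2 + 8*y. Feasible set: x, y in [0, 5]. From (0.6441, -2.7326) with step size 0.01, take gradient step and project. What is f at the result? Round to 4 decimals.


Step 1: Compute gradient at (0.6441, -2.7326).
grad_x = 2*4*0.6441 - 10 = -4.8472
grad_y = 2*6*-2.7326 + 8 = -24.7912
Step 2: Gradient step.
x_raw = 0.6441 - 0.01*-4.8472 = 0.6926
y_raw = -2.7326 - 0.01*-24.7912 = -2.4847
Step 3: Project onto [0, 5].
x_proj = clip(0.6926) = 0.6926
y_proj = clip(-2.4847) = 0.0
Step 4: Evaluate f.
f(0.6926, 0.0) = -5.0071


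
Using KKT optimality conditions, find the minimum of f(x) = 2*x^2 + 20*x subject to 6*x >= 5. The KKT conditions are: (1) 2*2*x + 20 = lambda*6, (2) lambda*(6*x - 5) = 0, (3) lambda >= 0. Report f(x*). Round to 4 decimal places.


Step 1: Try lambda = 0 (constraint inactive).
x_unc = -20/(2*2) = -5.0
Check: 6*-5.0 = -30.0 < 5 -- violated!
Step 2: Constraint must be active: 6*x = 5
x* = 5/6 = 0.8333 (rounded; the exact value 5/6 is used below)
lambda = (2*2*(5/6) + 20)/6 = 3.8889
Step 3: Compute optimal value.
f(x*) = 2*(5/6)^2 + 20*(5/6) = 18.0556


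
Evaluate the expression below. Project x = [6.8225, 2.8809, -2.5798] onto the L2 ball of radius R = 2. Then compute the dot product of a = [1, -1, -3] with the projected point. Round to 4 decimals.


Step 1: Compute ||x|| (intermediates to 6 decimals).
||x|| = sqrt(6.8225^2 + 2.8809^2 + (-2.5798)^2) = 7.842287
Step 2: Project.
Since ||x|| > R, scale = R/||x|| = 2/7.842287 = 0.255028, proj(x) = scale * x
proj(x) = [1.739929, 0.73471, -0.657921]
Step 3: Dot product.
a^T * proj(x) = 1*1.739929 - 1*0.73471 - 3*(-0.657921) = 2.979


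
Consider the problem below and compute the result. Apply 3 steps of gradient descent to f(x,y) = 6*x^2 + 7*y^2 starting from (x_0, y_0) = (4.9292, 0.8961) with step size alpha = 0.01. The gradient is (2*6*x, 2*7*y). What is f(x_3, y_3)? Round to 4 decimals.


Gradient descent on f(x,y) = 6*x^2 + 7*y^2.
Starting point: (4.9292, 0.8961), alpha = 0.01
Step 1: grad_x = 2*6*4.9292 = 59.1504, grad_y = 2*7*0.8961 = 12.5454
  x_1 = 4.9292 - 0.01*59.1504 = 4.3377
  y_1 = 0.8961 - 0.01*12.5454 = 0.7706
Step 2: grad_x = 2*6*4.3377 = 52.0524, grad_y = 2*7*0.7706 = 10.789
  x_2 = 4.3377 - 0.01*52.0524 = 3.8172
  y_2 = 0.7706 - 0.01*10.789 = 0.6628
Step 3: grad_x = 2*6*3.8172 = 45.8061, grad_y = 2*7*0.6628 = 9.2786
  x_3 = 3.8172 - 0.01*45.8061 = 3.3591
  y_3 = 0.6628 - 0.01*9.2786 = 0.57
f(3.3591, 0.57) = 6*3.3591^2 + 7*0.57^2 = 69.9759


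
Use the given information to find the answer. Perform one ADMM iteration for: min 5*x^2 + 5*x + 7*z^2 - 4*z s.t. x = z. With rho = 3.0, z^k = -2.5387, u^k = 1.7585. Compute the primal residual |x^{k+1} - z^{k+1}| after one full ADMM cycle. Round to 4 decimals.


ADMM iteration with rho = 3.0, z^k = -2.5387, u^k = 1.7585
Step 1: x-update.
Minimize 5*x^2 + 5*x + (3.0/2)*(x + 2.5387 + 1.7585)^2
FOC: (2*5 + 3.0)*x = -5 + 3.0*(-2.5387 - 1.7585)
x^{k+1} = -1.3763
Step 2: z-update.
Minimize 7*z^2 - 4*z + (3.0/2)*(-1.3763 - z + 1.7585)^2
FOC: (2*7 + 3.0)*z = 4 + 3.0*(-1.3763 + 1.7585)
z^{k+1} = 0.3027
Step 3: u-update.
u^{k+1} = 1.7585 - 1.3763 - 0.3027 = 0.0795
Step 4: Primal residual = |-1.3763 - 0.3027| = 1.679


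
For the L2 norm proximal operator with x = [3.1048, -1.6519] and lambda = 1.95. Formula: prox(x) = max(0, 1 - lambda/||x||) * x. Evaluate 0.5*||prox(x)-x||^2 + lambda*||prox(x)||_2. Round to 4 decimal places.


Step 1: Compute ||x||.
||x|| = 3.5169
Step 2: Compute scaling factor.
scale = max(0, 1 - 1.95/3.5169) = 0.4455
Step 3: prox(x) = [1.3833, -0.736]
||prox(x)|| = 1.5669
Step 4: Proximal objective.
0.5*||prox-x||^2 = 1.9013
lambda*||prox|| = 3.0555
Total = 4.9567


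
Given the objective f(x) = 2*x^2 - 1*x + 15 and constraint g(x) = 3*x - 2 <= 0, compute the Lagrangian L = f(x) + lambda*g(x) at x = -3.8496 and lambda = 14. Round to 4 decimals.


Step 1: Evaluate f(x).
f(-3.8496) = 2*(-3.8496)^2 - 1*(-3.8496) + 15 = 48.4884
Step 2: Evaluate g(x).
g(-3.8496) = 3*-3.8496 - 2 = -13.5488
Step 3: Compute Lagrangian.
L = 48.4884 + 14*-13.5488 = -141.1948


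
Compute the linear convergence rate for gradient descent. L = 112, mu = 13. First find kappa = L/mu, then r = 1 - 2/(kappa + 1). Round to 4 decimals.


Step 1: Compute the condition number.
kappa = L/mu = 112/13 = 8.6154
Step 2: Compute the convergence rate.
r = 1 - 2/(kappa + 1) = 1 - 2*mu/(L + mu) = (L - mu)/(L + mu) = 99/125 = 0.792


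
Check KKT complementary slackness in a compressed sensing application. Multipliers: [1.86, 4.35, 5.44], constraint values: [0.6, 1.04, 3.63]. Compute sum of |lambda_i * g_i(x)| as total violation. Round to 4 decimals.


KKT complementary slackness check:
lambda_1 * g_1 = 1.86 * 0.6 = 1.116
lambda_2 * g_2 = 4.35 * 1.04 = 4.524
lambda_3 * g_3 = 5.44 * 3.63 = 19.7472
Total violation = 1.116 + 4.524 + 19.7472 = 25.3872


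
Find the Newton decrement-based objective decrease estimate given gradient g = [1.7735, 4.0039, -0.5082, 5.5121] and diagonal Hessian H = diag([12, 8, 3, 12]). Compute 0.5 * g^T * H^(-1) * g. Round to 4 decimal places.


Step 1: H is diagonal, so H^(-1) * g = [0.1478, 0.5005, -0.1694, 0.4593].
Step 2: g^T H^(-1) g = sum_i g_i^2 / H_ii
  = (1.7735)^2/12 + (4.0039)^2/8 + (-0.5082)^2/3 + (5.5121)^2/12
  = 0.2621 + 2.0039 + 0.0861 + 2.5319 = 4.884
Step 3: Objective decrease = 0.5 * g^T H^(-1) g = 2.442


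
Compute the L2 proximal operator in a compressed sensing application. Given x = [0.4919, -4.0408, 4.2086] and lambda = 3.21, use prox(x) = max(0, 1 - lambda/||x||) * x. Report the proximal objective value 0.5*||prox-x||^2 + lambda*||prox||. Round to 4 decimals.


Step 1: Compute ||x||.
||x|| = 5.8551
Step 2: Compute scaling factor.
scale = max(0, 1 - 3.21/5.8551) = 0.4518
Step 3: prox(x) = [0.2222, -1.8255, 1.9013]
||prox(x)|| = 2.6451
Step 4: Proximal objective.
0.5*||prox-x||^2 = 5.1521
lambda*||prox|| = 8.4908
Total = 13.6429


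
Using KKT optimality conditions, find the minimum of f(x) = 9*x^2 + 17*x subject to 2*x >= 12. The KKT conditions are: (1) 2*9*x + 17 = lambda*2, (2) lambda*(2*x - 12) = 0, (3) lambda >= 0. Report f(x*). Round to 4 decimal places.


Step 1: Try lambda = 0 (constraint inactive).
x_unc = -17/(2*9) = -0.9444
Check: 2*-0.9444 = -1.8888 < 12 -- violated!
Step 2: Constraint must be active: 2*x = 12
x* = 12/2 = 6.0
lambda = (2*9*6.0 + 17)/2 = 62.5
Step 3: Compute optimal value.
f(x*) = 9*6.0^2 + 17*6.0 = 426.0


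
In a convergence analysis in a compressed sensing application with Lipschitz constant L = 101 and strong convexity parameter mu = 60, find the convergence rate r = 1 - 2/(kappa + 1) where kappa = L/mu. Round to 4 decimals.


Step 1: Compute the condition number.
kappa = L/mu = 101/60 = 1.6833
Step 2: Compute the convergence rate.
r = 1 - 2/(kappa + 1) = 1 - 2*mu/(L + mu) = (L - mu)/(L + mu) = 41/161 = 0.2547


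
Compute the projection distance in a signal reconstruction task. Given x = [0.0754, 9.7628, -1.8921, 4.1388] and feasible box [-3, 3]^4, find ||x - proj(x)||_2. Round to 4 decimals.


Project each component onto [-3, 3].
clip(0.0754) = 0.0754, clip(9.7628) = 3.0, clip(-1.8921) = -1.8921, clip(4.1388) = 3.0
Projection = [0.0754, 3.0, -1.8921, 3.0]
Squared diffs: [0.0, 45.7355, 0.0, 1.2969]
Distance = sqrt(47.0324) = 6.858


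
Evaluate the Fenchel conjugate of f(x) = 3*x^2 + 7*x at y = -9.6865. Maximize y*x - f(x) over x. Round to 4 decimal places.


f*(y) = sup_x {y*x - a*x^2 - b*x} = sup_x {(y-b)*x - a*x^2}
FOC: (y - b) - 2a*x = 0 => x* = (y - b)/(2a)
x* = (-9.6865 - 7)/(2*3) = -2.7811
f*(-9.6865) = (y-b)^2/(4a) = (-9.6865 - 7)^2/(4*3)
= 278.4393/12 = 23.2033


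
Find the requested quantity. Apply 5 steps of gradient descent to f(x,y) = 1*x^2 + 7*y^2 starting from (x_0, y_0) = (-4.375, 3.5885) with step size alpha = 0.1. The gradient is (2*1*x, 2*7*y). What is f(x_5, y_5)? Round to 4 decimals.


Gradient descent on f(x,y) = 1*x^2 + 7*y^2.
Starting point: (-4.375, 3.5885), alpha = 0.1
Step 1: grad_x = 2*1*-4.375 = -8.75, grad_y = 2*7*3.5885 = 50.239
  x_1 = -4.375 - 0.1*-8.75 = -3.5
  y_1 = 3.5885 - 0.1*50.239 = -1.4354
Step 2: grad_x = 2*1*-3.5 = -7.0, grad_y = 2*7*-1.4354 = -20.0956
  x_2 = -3.5 - 0.1*-7.0 = -2.8
  y_2 = -1.4354 - 0.1*-20.0956 = 0.5742
Step 3: grad_x = 2*1*-2.8 = -5.6, grad_y = 2*7*0.5742 = 8.0382
  x_3 = -2.8 - 0.1*-5.6 = -2.24
  y_3 = 0.5742 - 0.1*8.0382 = -0.2297
Step 4: grad_x = 2*1*-2.24 = -4.48, grad_y = 2*7*-0.2297 = -3.2153
  x_4 = -2.24 - 0.1*-4.48 = -1.792
  y_4 = -0.2297 - 0.1*-3.2153 = 0.0919
Step 5: grad_x = 2*1*-1.792 = -3.584, grad_y = 2*7*0.0919 = 1.2861
  x_5 = -1.792 - 0.1*-3.584 = -1.4336
  y_5 = 0.0919 - 0.1*1.2861 = -0.0367
f(-1.4336, -0.0367) = 1*(-1.4336)^2 + 7*(-0.0367)^2 = 2.0647


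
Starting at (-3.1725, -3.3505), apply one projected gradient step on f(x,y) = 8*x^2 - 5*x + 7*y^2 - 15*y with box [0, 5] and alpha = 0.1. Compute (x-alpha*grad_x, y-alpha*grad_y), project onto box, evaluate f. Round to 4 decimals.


Step 1: Compute gradient at (-3.1725, -3.3505).
grad_x = 2*8*-3.1725 - 5 = -55.76
grad_y = 2*7*-3.3505 - 15 = -61.907
Step 2: Gradient step.
x_raw = -3.1725 - 0.1*-55.76 = 2.4035
y_raw = -3.3505 - 0.1*-61.907 = 2.8402
Step 3: Project onto [0, 5].
x_proj = clip(2.4035) = 2.4035
y_proj = clip(2.8402) = 2.8402
Step 4: Evaluate f.
f(2.4035, 2.8402) = 48.0612


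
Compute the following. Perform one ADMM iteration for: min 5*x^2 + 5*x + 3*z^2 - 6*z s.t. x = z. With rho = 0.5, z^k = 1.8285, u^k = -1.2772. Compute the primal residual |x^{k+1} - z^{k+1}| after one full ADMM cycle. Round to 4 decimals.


ADMM iteration with rho = 0.5, z^k = 1.8285, u^k = -1.2772
Step 1: x-update.
Minimize 5*x^2 + 5*x + (0.5/2)*(x - 1.8285 - 1.2772)^2
FOC: (2*5 + 0.5)*x = -5 + 0.5*(1.8285 + 1.2772)
x^{k+1} = -0.3283
Step 2: z-update.
Minimize 3*z^2 - 6*z + (0.5/2)*(-0.3283 - z - 1.2772)^2
FOC: (2*3 + 0.5)*z = 6 + 0.5*(-0.3283 - 1.2772)
z^{k+1} = 0.7996
Step 3: u-update.
u^{k+1} = -1.2772 - 0.3283 - 0.7996 = -2.4051
Step 4: Primal residual = |-0.3283 - 0.7996| = 1.1279


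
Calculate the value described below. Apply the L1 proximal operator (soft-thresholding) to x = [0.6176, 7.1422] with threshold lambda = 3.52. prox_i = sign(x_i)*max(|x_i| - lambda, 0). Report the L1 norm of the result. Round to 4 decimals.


Soft-thresholding with lambda = 3.52:
prox(0.6176) = sign(0.6176)*max(|0.6176| - 3.52, 0) = 0.0
prox(7.1422) = sign(7.1422)*max(|7.1422| - 3.52, 0) = 3.6222
prox(x) = [0.0, 3.6222]
||prox(x)||_1 = 0.0 + 3.6222 = 3.6222


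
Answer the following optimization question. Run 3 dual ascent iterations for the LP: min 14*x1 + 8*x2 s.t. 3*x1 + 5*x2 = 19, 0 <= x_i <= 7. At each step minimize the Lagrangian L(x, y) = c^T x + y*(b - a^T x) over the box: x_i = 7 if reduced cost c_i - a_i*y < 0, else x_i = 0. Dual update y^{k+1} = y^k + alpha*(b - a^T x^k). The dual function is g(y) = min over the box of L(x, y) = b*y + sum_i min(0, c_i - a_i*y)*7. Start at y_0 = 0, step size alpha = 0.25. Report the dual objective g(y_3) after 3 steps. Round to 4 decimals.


Dual ascent for LP: min 14*x1 + 8*x2, 3*x1 + 5*x2 = 19, 0 <= x_i <= 7
Step 1: y^k = 0.0, reduced costs: (14.0, 8.0)
  x^k = (0.0, 0.0), subgradient = b - a^T x = 19.0
  y^{k+1} = 0.0 + 0.25*19.0 = 4.75
Step 2: y^k = 4.75, reduced costs: (-0.25, -15.75)
  x^k = (7.0, 7.0), subgradient = b - a^T x = -37.0
  y^{k+1} = 4.75 + 0.25*-37.0 = -4.5
Step 3: y^k = -4.5, reduced costs: (27.5, 30.5)
  x^k = (0.0, 0.0), subgradient = b - a^T x = 19.0
  y^{k+1} = -4.5 + 0.25*19.0 = 0.25
Dual objective at y_3 = 0.25: reduced costs (13.25, 6.75), box minimizer x = (0.0, 0.0)
g(y_3) = b*y + (c1 - a1*y)*x1 + (c2 - a2*y)*x2 = 19*0.25 + 13.25*0.0 + 6.75*0.0 = 4.75 + 0.0 + 0.0 = 4.75


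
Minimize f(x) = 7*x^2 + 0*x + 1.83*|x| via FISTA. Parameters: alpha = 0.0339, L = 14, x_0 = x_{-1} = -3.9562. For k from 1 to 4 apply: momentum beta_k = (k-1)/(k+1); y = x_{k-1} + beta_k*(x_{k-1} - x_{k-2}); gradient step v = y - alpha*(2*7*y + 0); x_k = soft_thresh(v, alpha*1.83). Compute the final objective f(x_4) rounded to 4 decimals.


FISTA on f(x) = 7*x^2 + 0*x + 1.83*|x|
L = 14, alpha = 0.0339
Iteration 1: beta = 0.0, y = -3.9562 + 0.0*(-3.9562 + 3.9562) = -3.9562
  grad(y) = -55.3868, v = y - alpha*grad = -2.0786
  prox(v) = soft_thresh(-2.0786, 0.062) = -2.0166
Iteration 2: beta = 0.3333, y = -2.0166 + 0.3333*(-2.0166 + 3.9562) = -1.37
  grad(y) = -19.18, v = y - alpha*grad = -0.7198
  prox(v) = soft_thresh(-0.7198, 0.062) = -0.6578
Iteration 3: beta = 0.5, y = -0.6578 + 0.5*(-0.6578 + 2.0166) = 0.0216
  grad(y) = 0.3029, v = y - alpha*grad = 0.0114
  prox(v) = soft_thresh(0.0114, 0.062) = 0.0
Iteration 4: beta = 0.6, y = 0.0 + 0.6*(0.0 + 0.6578) = 0.3947
  grad(y) = 5.5252, v = y - alpha*grad = 0.2074
  prox(v) = soft_thresh(0.2074, 0.062) = 0.1453
f(x_4) = 7*0.1453^2 + 0*0.1453 + 1.83*|0.1453| = 0.4137


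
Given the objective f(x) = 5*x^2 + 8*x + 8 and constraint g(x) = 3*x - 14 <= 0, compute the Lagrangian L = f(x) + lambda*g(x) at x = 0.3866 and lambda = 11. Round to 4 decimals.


Step 1: Evaluate f(x).
f(0.3866) = 5*0.3866^2 + 8*0.3866 + 8 = 11.8401
Step 2: Evaluate g(x).
g(0.3866) = 3*0.3866 - 14 = -12.8402
Step 3: Compute Lagrangian.
L = 11.8401 + 11*-12.8402 = -129.4021


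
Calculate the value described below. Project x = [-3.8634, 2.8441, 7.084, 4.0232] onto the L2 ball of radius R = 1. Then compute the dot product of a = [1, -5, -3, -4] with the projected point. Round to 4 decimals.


Step 1: Compute ||x|| (intermediates to 6 decimals).
||x|| = sqrt((-3.8634)^2 + 2.8441^2 + 7.084^2 + 4.0232^2) = 9.454309
Step 2: Project.
Since ||x|| > R, scale = R/||x|| = 1/9.454309 = 0.105772, proj(x) = scale * x
proj(x) = [-0.40864, 0.300826, 0.749289, 0.425542]
Step 3: Dot product.
a^T * proj(x) = 1*(-0.40864) - 5*0.300826 - 3*0.749289 - 4*0.425542 = -5.8628


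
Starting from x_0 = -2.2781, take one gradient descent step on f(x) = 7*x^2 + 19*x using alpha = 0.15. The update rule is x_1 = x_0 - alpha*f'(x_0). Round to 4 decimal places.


We compute the gradient at x_0 and apply the update.
f'(x) = 14*x + 19
f'(-2.2781) = 14*-2.2781 + 19 = -12.8934
x_1 = -2.2781 - 0.15*-12.8934 = -0.3441


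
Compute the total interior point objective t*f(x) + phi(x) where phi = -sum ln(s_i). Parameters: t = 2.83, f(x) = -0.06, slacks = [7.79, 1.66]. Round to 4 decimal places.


Step 1: Compute log-barrier.
ln values: [2.0528, 0.5068]
phi = -(2.0528 + 0.5068) = -2.5597
Step 2: Compute augmented objective.
t*f(x) = 2.83*-0.06 = -0.1698
Total = -0.1698 - 2.5597 = -2.7295


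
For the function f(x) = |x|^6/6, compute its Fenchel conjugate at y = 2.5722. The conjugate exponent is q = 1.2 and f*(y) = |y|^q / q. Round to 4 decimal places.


The conjugate exponent q satisfies 1/p + 1/q = 1.
p = 6, so q = 6/(6 - 1) = 1.2
|y|^q = 2.5722^1.2 = 3.1072
f*(2.5722) = 3.1072 / 1.2 = 2.5893


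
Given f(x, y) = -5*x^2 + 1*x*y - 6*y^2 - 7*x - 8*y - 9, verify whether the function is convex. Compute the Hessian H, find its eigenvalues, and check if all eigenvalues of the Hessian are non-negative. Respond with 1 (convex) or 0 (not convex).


The Hessian of f(x,y) = -5*x^2 + 1*x*y - 6*y^2 - 7*x - 8*y - 9 is:
H = [[-10, 1], [1, -12]]
Trace = -10 - 12 = -22
Determinant = -10*-12 - (1)^2 = 119
Discriminant = (-22)^2 - 4*119 = 8.0
Eigenvalues: lambda_1 = -12.4142, lambda_2 = -9.5858
The function is not convex.

0


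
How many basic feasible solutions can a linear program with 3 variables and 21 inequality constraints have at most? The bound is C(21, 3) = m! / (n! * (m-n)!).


Each vertex corresponds to some choice of n active constraints out of m, so the number of vertices is at most C(m, n) = m! / (n!(m-n)!).
m = 21, n = 3
Numerator: 21 * 20 * 19
Denominator: 3! = 6
C(21, 3) = 1330


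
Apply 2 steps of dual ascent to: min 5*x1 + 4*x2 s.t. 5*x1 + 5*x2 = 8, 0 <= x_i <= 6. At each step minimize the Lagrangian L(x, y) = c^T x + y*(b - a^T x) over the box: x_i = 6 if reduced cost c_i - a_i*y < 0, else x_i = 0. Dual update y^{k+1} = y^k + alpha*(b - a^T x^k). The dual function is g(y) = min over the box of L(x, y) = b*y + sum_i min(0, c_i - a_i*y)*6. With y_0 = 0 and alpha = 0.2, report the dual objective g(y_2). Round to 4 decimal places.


Dual ascent for LP: min 5*x1 + 4*x2, 5*x1 + 5*x2 = 8, 0 <= x_i <= 6
Step 1: y^k = 0.0, reduced costs: (5.0, 4.0)
  x^k = (0.0, 0.0), subgradient = b - a^T x = 8.0
  y^{k+1} = 0.0 + 0.2*8.0 = 1.6
Step 2: y^k = 1.6, reduced costs: (-3.0, -4.0)
  x^k = (6.0, 6.0), subgradient = b - a^T x = -52.0
  y^{k+1} = 1.6 + 0.2*-52.0 = -8.8
Dual objective at y_2 = -8.8: reduced costs (49.0, 48.0), box minimizer x = (0.0, 0.0)
g(y_2) = b*y + (c1 - a1*y)*x1 + (c2 - a2*y)*x2 = 8*(-8.8) + 49.0*0.0 + 48.0*0.0 = -70.4 + 0.0 + 0.0 = -70.4


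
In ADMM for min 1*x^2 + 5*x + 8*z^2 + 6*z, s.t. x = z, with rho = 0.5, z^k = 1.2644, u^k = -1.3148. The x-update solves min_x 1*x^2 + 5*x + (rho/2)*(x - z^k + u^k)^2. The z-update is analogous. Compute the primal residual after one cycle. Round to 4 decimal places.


ADMM iteration with rho = 0.5, z^k = 1.2644, u^k = -1.3148
Step 1: x-update.
Minimize 1*x^2 + 5*x + (0.5/2)*(x - 1.2644 - 1.3148)^2
FOC: (2*1 + 0.5)*x = -5 + 0.5*(1.2644 + 1.3148)
x^{k+1} = -1.4842
Step 2: z-update.
Minimize 8*z^2 + 6*z + (0.5/2)*(-1.4842 - z - 1.3148)^2
FOC: (2*8 + 0.5)*z = -6 + 0.5*(-1.4842 - 1.3148)
z^{k+1} = -0.4485
Step 3: u-update.
u^{k+1} = -1.3148 - 1.4842 + 0.4485 = -2.3505
Step 4: Primal residual = |-1.4842 + 0.4485| = 1.0357


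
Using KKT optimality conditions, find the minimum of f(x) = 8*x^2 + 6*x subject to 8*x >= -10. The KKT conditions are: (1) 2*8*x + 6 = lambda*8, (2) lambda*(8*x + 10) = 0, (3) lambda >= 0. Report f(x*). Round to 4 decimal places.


Step 1: Try lambda = 0 (constraint inactive).
Stationarity: 2*8*x + 6 = 0
x* = -6/(2*8) = -0.375
Check constraint: 8*-0.375 = -3.0 >= -10 -- satisfied.
Step 2: Compute optimal value.
f(x*) = 8*(-0.375)^2 + 6*(-0.375) = -1.125


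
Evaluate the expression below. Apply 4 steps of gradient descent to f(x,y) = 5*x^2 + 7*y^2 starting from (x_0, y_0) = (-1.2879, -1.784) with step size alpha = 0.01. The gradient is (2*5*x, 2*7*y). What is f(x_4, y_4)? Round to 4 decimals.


Gradient descent on f(x,y) = 5*x^2 + 7*y^2.
Starting point: (-1.2879, -1.784), alpha = 0.01
Step 1: grad_x = 2*5*-1.2879 = -12.879, grad_y = 2*7*-1.784 = -24.976
  x_1 = -1.2879 - 0.01*-12.879 = -1.1591
  y_1 = -1.784 - 0.01*-24.976 = -1.5342
Step 2: grad_x = 2*5*-1.1591 = -11.5911, grad_y = 2*7*-1.5342 = -21.4794
  x_2 = -1.1591 - 0.01*-11.5911 = -1.0432
  y_2 = -1.5342 - 0.01*-21.4794 = -1.3194
Step 3: grad_x = 2*5*-1.0432 = -10.432, grad_y = 2*7*-1.3194 = -18.4722
  x_3 = -1.0432 - 0.01*-10.432 = -0.9389
  y_3 = -1.3194 - 0.01*-18.4722 = -1.1347
Step 4: grad_x = 2*5*-0.9389 = -9.3888, grad_y = 2*7*-1.1347 = -15.8861
  x_4 = -0.9389 - 0.01*-9.3888 = -0.845
  y_4 = -1.1347 - 0.01*-15.8861 = -0.9759
f(-0.845, -0.9759) = 5*(-0.845)^2 + 7*(-0.9759)^2 = 10.2362


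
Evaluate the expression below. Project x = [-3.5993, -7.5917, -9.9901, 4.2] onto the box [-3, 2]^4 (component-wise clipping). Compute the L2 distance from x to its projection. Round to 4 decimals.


Project each component onto [-3, 2].
clip(-3.5993) = -3.0, clip(-7.5917) = -3.0, clip(-9.9901) = -3.0, clip(4.2) = 2.0
Projection = [-3.0, -3.0, -3.0, 2.0]
Squared diffs: [0.3592, 21.0837, 48.8615, 4.84]
Distance = sqrt(75.1444) = 8.6686


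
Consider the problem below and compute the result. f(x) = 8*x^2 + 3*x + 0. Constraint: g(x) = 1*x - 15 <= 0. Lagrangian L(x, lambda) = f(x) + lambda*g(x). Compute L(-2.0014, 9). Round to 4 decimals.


Step 1: Evaluate f(x).
f(-2.0014) = 8*(-2.0014)^2 + 3*(-2.0014) + 0 = 26.0406
Step 2: Evaluate g(x).
g(-2.0014) = 1*-2.0014 - 15 = -17.0014
Step 3: Compute Lagrangian.
L = 26.0406 + 9*-17.0014 = -126.972


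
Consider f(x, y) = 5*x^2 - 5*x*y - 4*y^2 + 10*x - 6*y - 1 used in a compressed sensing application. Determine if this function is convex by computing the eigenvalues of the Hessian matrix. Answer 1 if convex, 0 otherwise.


The Hessian of f(x,y) = 5*x^2 - 5*x*y - 4*y^2 + 10*x - 6*y - 1 is:
H = [[10, -5], [-5, -8]]
Trace = 10 - 8 = 2
Determinant = 10*-8 - (-5)^2 = -105
Discriminant = (2)^2 - 4*-105 = 424.0
Eigenvalues: lambda_1 = -9.2956, lambda_2 = 11.2956
The function is not convex.

0


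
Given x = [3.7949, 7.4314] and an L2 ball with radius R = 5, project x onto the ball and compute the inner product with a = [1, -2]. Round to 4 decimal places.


Step 1: Compute ||x|| (intermediates to 6 decimals).
||x|| = sqrt(3.7949^2 + 7.4314^2) = 8.344278
Step 2: Project.
Since ||x|| > R, scale = R/||x|| = 5/8.344278 = 0.599213, proj(x) = scale * x
proj(x) = [2.273953, 4.452991]
Step 3: Dot product.
a^T * proj(x) = 1*2.273953 - 2*4.452991 = -6.632


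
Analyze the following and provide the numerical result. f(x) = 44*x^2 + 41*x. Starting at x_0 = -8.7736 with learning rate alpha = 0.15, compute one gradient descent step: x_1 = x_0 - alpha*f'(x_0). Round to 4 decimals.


We compute the gradient at x_0 and apply the update.
f'(x) = 88*x + 41
f'(-8.7736) = 88*-8.7736 + 41 = -731.0768
x_1 = -8.7736 - 0.15*-731.0768 = 100.8879


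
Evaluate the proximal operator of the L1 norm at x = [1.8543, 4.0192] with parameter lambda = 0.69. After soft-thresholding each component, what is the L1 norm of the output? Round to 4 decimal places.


Soft-thresholding with lambda = 0.69:
prox(1.8543) = sign(1.8543)*max(|1.8543| - 0.69, 0) = 1.1643
prox(4.0192) = sign(4.0192)*max(|4.0192| - 0.69, 0) = 3.3292
prox(x) = [1.1643, 3.3292]
||prox(x)||_1 = 1.1643 + 3.3292 = 4.4935


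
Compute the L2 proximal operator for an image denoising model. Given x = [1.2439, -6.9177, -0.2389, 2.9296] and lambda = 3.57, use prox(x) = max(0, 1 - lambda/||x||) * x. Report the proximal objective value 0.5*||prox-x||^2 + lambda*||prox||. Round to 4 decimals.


Step 1: Compute ||x||.
||x|| = 7.6185
Step 2: Compute scaling factor.
scale = max(0, 1 - 3.57/7.6185) = 0.5314
Step 3: prox(x) = [0.661, -3.6761, -0.127, 1.5568]
||prox(x)|| = 4.0485
Step 4: Proximal objective.
0.5*||prox-x||^2 = 6.3725
lambda*||prox|| = 14.4531
Total = 20.8256


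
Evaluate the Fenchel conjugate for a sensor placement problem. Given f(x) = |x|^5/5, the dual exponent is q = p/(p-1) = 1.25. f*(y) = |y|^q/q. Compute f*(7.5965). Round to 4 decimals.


The conjugate exponent q satisfies 1/p + 1/q = 1.
p = 5, so q = 5/(5 - 1) = 1.25
|y|^q = 7.5965^1.25 = 12.6115
f*(7.5965) = 12.6115 / 1.25 = 10.0892


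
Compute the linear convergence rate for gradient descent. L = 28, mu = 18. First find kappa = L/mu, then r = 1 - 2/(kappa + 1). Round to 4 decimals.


Step 1: Compute the condition number.
kappa = L/mu = 28/18 = 1.5556
Step 2: Compute the convergence rate.
r = 1 - 2/(kappa + 1) = 1 - 2*mu/(L + mu) = (L - mu)/(L + mu) = 10/46 = 0.2174


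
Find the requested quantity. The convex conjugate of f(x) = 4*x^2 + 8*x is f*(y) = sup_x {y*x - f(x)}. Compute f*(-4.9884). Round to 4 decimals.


f*(y) = sup_x {y*x - a*x^2 - b*x} = sup_x {(y-b)*x - a*x^2}
FOC: (y - b) - 2a*x = 0 => x* = (y - b)/(2a)
x* = (-4.9884 - 8)/(2*4) = -1.6236
f*(-4.9884) = (y-b)^2/(4a) = (-4.9884 - 8)^2/(4*4)
= 168.6985/16 = 10.5437


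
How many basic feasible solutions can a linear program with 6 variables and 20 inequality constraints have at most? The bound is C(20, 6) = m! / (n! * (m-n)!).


Each vertex corresponds to some choice of n active constraints out of m, so the number of vertices is at most C(m, n) = m! / (n!(m-n)!).
m = 20, n = 6
Numerator: 20 * 19 * 18 * 17 * 16 * 15
Denominator: 6! = 720
C(20, 6) = 38760


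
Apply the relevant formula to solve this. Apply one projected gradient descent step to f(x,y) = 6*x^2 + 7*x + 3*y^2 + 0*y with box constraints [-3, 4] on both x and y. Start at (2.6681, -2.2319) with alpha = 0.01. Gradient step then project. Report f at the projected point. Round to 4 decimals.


Step 1: Compute gradient at (2.6681, -2.2319).
grad_x = 2*6*2.6681 + 7 = 39.0172
grad_y = 2*3*-2.2319 + 0 = -13.3914
Step 2: Gradient step.
x_raw = 2.6681 - 0.01*39.0172 = 2.2779
y_raw = -2.2319 - 0.01*-13.3914 = -2.098
Step 3: Project onto [-3, 4].
x_proj = clip(2.2779) = 2.2779
y_proj = clip(-2.098) = -2.098
Step 4: Evaluate f.
f(2.2779, -2.098) = 60.2839


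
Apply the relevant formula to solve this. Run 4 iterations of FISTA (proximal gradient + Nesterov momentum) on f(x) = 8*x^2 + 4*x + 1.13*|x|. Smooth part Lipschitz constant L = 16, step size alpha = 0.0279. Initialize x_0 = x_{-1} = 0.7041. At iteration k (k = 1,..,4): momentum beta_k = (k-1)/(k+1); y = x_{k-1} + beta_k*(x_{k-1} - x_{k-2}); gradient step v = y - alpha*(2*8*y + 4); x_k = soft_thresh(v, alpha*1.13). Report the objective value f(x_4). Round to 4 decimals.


FISTA on f(x) = 8*x^2 + 4*x + 1.13*|x|
L = 16, alpha = 0.0279
Iteration 1: beta = 0.0, y = 0.7041 + 0.0*(0.7041 - 0.7041) = 0.7041
  grad(y) = 15.2656, v = y - alpha*grad = 0.2782
  prox(v) = soft_thresh(0.2782, 0.0315) = 0.2467
Iteration 2: beta = 0.3333, y = 0.2467 + 0.3333*(0.2467 - 0.7041) = 0.0942
  grad(y) = 5.5069, v = y - alpha*grad = -0.0595
  prox(v) = soft_thresh(-0.0595, 0.0315) = -0.0279
Iteration 3: beta = 0.5, y = -0.0279 + 0.5*(-0.0279 - 0.2467) = -0.1652
  grad(y) = 1.3563, v = y - alpha*grad = -0.2031
  prox(v) = soft_thresh(-0.2031, 0.0315) = -0.1715
Iteration 4: beta = 0.6, y = -0.1715 + 0.6*(-0.1715 + 0.0279) = -0.2577
  grad(y) = -0.1234, v = y - alpha*grad = -0.2543
  prox(v) = soft_thresh(-0.2543, 0.0315) = -0.2227
f(x_4) = 8*(-0.2227)^2 + 4*(-0.2227) + 1.13*|-0.2227| = -0.2424


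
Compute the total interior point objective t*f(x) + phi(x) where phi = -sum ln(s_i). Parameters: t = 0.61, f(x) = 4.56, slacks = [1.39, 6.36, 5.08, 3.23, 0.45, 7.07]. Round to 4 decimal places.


Step 1: Compute log-barrier.
ln values: [0.3293, 1.85, 1.6253, 1.1725, -0.7985, 1.9559]
phi = -(0.3293 + 1.85 + 1.6253 + 1.1725 - 0.7985 + 1.9559) = -6.1345
Step 2: Compute augmented objective.
t*f(x) = 0.61*4.56 = 2.7816
Total = 2.7816 - 6.1345 = -3.3529


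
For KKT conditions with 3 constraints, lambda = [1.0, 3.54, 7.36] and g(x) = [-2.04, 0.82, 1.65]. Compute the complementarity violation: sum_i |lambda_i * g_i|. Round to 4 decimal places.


KKT complementary slackness check:
lambda_1 * g_1 = 1.0 * -2.04 = -2.04
lambda_2 * g_2 = 3.54 * 0.82 = 2.9028
lambda_3 * g_3 = 7.36 * 1.65 = 12.144
Total violation = 2.04 + 2.9028 + 12.144 = 17.0868


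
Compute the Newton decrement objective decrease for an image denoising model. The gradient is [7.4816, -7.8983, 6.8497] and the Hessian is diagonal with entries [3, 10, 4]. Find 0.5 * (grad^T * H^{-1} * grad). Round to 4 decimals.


Step 1: H is diagonal, so H^(-1) * g = [2.4939, -0.7898, 1.7124].
Step 2: g^T H^(-1) g = sum_i g_i^2 / H_ii
  = (7.4816)^2/3 + (-7.8983)^2/10 + (6.8497)^2/4
  = 18.6581 + 6.2383 + 11.7296 = 36.626
Step 3: Objective decrease = 0.5 * g^T H^(-1) g = 18.313


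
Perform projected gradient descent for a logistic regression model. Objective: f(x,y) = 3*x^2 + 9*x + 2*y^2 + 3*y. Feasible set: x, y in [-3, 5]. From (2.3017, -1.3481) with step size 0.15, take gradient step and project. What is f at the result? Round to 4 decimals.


Step 1: Compute gradient at (2.3017, -1.3481).
grad_x = 2*3*2.3017 + 9 = 22.8102
grad_y = 2*2*-1.3481 + 3 = -2.3924
Step 2: Gradient step.
x_raw = 2.3017 - 0.15*22.8102 = -1.1198
y_raw = -1.3481 - 0.15*-2.3924 = -0.9892
Step 3: Project onto [-3, 5].
x_proj = clip(-1.1198) = -1.1198
y_proj = clip(-0.9892) = -0.9892
Step 4: Evaluate f.
f(-1.1198, -0.9892) = -7.3269


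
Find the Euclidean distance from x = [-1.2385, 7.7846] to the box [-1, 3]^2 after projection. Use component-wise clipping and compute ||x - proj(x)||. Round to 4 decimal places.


Project each component onto [-1, 3].
clip(-1.2385) = -1.0, clip(7.7846) = 3.0
Projection = [-1.0, 3.0]
Squared diffs: [0.0569, 22.8924]
Distance = sqrt(22.9493) = 4.7905


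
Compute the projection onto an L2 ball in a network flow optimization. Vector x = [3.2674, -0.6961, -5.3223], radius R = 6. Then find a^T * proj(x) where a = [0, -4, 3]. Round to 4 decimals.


Step 1: Compute ||x|| (intermediates to 6 decimals).
||x|| = sqrt(3.2674^2 + (-0.6961)^2 + (-5.3223)^2) = 6.283895
Step 2: Project.
Since ||x|| > R, scale = R/||x|| = 6/6.283895 = 0.954822, proj(x) = scale * x
proj(x) = [3.119785, -0.664652, -5.081849]
Step 3: Dot product.
a^T * proj(x) = 0*3.119785 - 4*(-0.664652) + 3*(-5.081849) = -12.5869


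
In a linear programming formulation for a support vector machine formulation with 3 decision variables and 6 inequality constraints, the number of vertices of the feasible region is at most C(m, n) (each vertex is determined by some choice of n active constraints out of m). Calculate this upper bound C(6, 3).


Each vertex corresponds to some choice of n active constraints out of m, so the number of vertices is at most C(m, n) = m! / (n!(m-n)!).
m = 6, n = 3
Numerator: 6 * 5 * 4
Denominator: 3! = 6
C(6, 3) = 20


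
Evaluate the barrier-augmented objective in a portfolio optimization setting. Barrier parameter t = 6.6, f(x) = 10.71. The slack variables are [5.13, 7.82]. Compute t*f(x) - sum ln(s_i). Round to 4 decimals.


Step 1: Compute log-barrier.
ln values: [1.6351, 2.0567]
phi = -(1.6351 + 2.0567) = -3.6918
Step 2: Compute augmented objective.
t*f(x) = 6.6*10.71 = 70.686
Total = 70.686 - 3.6918 = 66.9942


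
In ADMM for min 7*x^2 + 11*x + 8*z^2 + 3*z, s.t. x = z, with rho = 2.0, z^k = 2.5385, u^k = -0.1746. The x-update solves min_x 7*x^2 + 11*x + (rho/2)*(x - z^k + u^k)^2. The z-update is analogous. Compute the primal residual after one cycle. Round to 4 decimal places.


ADMM iteration with rho = 2.0, z^k = 2.5385, u^k = -0.1746
Step 1: x-update.
Minimize 7*x^2 + 11*x + (2.0/2)*(x - 2.5385 - 0.1746)^2
FOC: (2*7 + 2.0)*x = -11 + 2.0*(2.5385 + 0.1746)
x^{k+1} = -0.3484
Step 2: z-update.
Minimize 8*z^2 + 3*z + (2.0/2)*(-0.3484 - z - 0.1746)^2
FOC: (2*8 + 2.0)*z = -3 + 2.0*(-0.3484 - 0.1746)
z^{k+1} = -0.2248
Step 3: u-update.
u^{k+1} = -0.1746 - 0.3484 + 0.2248 = -0.2982
Step 4: Primal residual = |-0.3484 + 0.2248| = 0.1236


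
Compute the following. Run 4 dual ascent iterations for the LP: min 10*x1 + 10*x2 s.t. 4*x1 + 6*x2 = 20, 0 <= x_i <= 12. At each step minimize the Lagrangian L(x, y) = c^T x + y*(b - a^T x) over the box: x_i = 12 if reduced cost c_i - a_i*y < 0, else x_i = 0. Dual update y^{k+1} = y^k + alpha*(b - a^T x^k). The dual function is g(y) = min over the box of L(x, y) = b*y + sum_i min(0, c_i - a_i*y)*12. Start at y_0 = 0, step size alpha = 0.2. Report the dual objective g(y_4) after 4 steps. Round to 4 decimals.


Dual ascent for LP: min 10*x1 + 10*x2, 4*x1 + 6*x2 = 20, 0 <= x_i <= 12
Step 1: y^k = 0.0, reduced costs: (10.0, 10.0)
  x^k = (0.0, 0.0), subgradient = b - a^T x = 20.0
  y^{k+1} = 0.0 + 0.2*20.0 = 4.0
Step 2: y^k = 4.0, reduced costs: (-6.0, -14.0)
  x^k = (12.0, 12.0), subgradient = b - a^T x = -100.0
  y^{k+1} = 4.0 + 0.2*-100.0 = -16.0
Step 3: y^k = -16.0, reduced costs: (74.0, 106.0)
  x^k = (0.0, 0.0), subgradient = b - a^T x = 20.0
  y^{k+1} = -16.0 + 0.2*20.0 = -12.0
Step 4: y^k = -12.0, reduced costs: (58.0, 82.0)
  x^k = (0.0, 0.0), subgradient = b - a^T x = 20.0
  y^{k+1} = -12.0 + 0.2*20.0 = -8.0
Dual objective at y_4 = -8.0: reduced costs (42.0, 58.0), box minimizer x = (0.0, 0.0)
g(y_4) = b*y + (c1 - a1*y)*x1 + (c2 - a2*y)*x2 = 20*(-8.0) + 42.0*0.0 + 58.0*0.0 = -160.0 + 0.0 + 0.0 = -160.0


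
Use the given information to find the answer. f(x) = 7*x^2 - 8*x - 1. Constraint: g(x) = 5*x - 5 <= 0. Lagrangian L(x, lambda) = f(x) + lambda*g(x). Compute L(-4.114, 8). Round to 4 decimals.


Step 1: Evaluate f(x).
f(-4.114) = 7*(-4.114)^2 - 8*(-4.114) - 1 = 150.387
Step 2: Evaluate g(x).
g(-4.114) = 5*-4.114 - 5 = -25.57
Step 3: Compute Lagrangian.
L = 150.387 + 8*-25.57 = -54.173


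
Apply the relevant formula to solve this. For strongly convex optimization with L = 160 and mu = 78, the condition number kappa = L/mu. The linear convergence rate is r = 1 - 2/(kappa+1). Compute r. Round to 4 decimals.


Step 1: Compute the condition number.
kappa = L/mu = 160/78 = 2.0513
Step 2: Compute the convergence rate.
r = 1 - 2/(kappa + 1) = 1 - 2*mu/(L + mu) = (L - mu)/(L + mu) = 82/238 = 0.3445


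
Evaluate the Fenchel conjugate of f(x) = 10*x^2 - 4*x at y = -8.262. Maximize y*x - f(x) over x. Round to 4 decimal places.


f*(y) = sup_x {y*x - a*x^2 - b*x} = sup_x {(y-b)*x - a*x^2}
FOC: (y - b) - 2a*x = 0 => x* = (y - b)/(2a)
x* = (-8.262 + 4)/(2*10) = -0.2131
f*(-8.262) = (y-b)^2/(4a) = (-8.262 + 4)^2/(4*10)
= 18.1646/40 = 0.4541


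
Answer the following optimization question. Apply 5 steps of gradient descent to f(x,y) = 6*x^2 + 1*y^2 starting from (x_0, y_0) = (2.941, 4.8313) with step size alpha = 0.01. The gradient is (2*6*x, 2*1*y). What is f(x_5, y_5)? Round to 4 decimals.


Gradient descent on f(x,y) = 6*x^2 + 1*y^2.
Starting point: (2.941, 4.8313), alpha = 0.01
Step 1: grad_x = 2*6*2.941 = 35.292, grad_y = 2*1*4.8313 = 9.6626
  x_1 = 2.941 - 0.01*35.292 = 2.5881
  y_1 = 4.8313 - 0.01*9.6626 = 4.7347
Step 2: grad_x = 2*6*2.5881 = 31.057, grad_y = 2*1*4.7347 = 9.4693
  x_2 = 2.5881 - 0.01*31.057 = 2.2775
  y_2 = 4.7347 - 0.01*9.4693 = 4.64
Step 3: grad_x = 2*6*2.2775 = 27.3301, grad_y = 2*1*4.64 = 9.28
  x_3 = 2.2775 - 0.01*27.3301 = 2.0042
  y_3 = 4.64 - 0.01*9.28 = 4.5472
Step 4: grad_x = 2*6*2.0042 = 24.0505, grad_y = 2*1*4.5472 = 9.0944
  x_4 = 2.0042 - 0.01*24.0505 = 1.7637
  y_4 = 4.5472 - 0.01*9.0944 = 4.4562
Step 5: grad_x = 2*6*1.7637 = 21.1644, grad_y = 2*1*4.4562 = 8.9125
  x_5 = 1.7637 - 0.01*21.1644 = 1.5521
  y_5 = 4.4562 - 0.01*8.9125 = 4.3671
f(1.5521, 4.3671) = 6*1.5521^2 + 1*4.3671^2 = 33.525
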